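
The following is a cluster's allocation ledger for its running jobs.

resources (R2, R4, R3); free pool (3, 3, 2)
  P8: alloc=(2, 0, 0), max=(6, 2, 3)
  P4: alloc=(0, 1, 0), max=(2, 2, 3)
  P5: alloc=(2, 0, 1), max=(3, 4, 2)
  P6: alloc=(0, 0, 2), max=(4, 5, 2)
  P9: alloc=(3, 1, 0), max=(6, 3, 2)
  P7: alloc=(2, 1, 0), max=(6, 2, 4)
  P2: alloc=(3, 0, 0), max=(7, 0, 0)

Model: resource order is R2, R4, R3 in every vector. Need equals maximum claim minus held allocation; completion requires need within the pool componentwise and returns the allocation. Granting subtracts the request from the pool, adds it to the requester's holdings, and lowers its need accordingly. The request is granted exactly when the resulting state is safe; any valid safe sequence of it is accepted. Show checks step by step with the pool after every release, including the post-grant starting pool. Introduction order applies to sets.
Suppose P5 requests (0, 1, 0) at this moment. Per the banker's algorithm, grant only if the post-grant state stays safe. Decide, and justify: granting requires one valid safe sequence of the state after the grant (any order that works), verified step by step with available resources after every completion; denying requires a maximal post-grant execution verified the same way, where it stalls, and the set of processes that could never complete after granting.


GRANT — the state after the grant stays safe, e.g. via P9, P2, P5, P4, P6, P7, P8.
Key observation: with (3, 2, 2) left after the transfer, P9 can run at once — the state stays safe.
Step-by-step check of the post-grant state:
  pool = (3, 2, 2)
  P9 needs (3, 2, 2) <= (3, 2, 2) -> finishes; pool += (3, 1, 0) = (6, 3, 2)
  P2 needs (4, 0, 0) <= (6, 3, 2) -> finishes; pool += (3, 0, 0) = (9, 3, 2)
  P5 needs (1, 3, 1) <= (9, 3, 2) -> finishes; pool += (2, 1, 1) = (11, 4, 3)
  P4 needs (2, 1, 3) <= (11, 4, 3) -> finishes; pool += (0, 1, 0) = (11, 5, 3)
  P6 needs (4, 5, 0) <= (11, 5, 3) -> finishes; pool += (0, 0, 2) = (11, 5, 5)
  P7 needs (4, 1, 4) <= (11, 5, 5) -> finishes; pool += (2, 1, 0) = (13, 6, 5)
  P8 needs (4, 2, 3) <= (13, 6, 5) -> finishes; pool += (2, 0, 0) = (15, 6, 5)


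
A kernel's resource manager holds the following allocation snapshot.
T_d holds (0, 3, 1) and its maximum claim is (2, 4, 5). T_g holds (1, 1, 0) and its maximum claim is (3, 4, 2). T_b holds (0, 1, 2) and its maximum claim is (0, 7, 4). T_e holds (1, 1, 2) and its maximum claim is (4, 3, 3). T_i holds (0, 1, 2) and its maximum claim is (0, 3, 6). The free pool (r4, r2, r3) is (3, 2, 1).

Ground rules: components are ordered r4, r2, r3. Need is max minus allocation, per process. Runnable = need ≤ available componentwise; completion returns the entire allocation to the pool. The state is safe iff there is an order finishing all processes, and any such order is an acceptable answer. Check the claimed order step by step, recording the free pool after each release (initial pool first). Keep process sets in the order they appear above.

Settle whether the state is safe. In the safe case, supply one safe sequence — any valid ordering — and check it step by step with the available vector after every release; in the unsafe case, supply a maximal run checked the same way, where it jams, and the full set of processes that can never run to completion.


The state is UNSAFE.
Key observation: after T_e, T_g the pool peaks at (5, 4, 3), and each blocked process is short somewhere: T_d on r3; T_b on r2; T_i on r3.
The run T_e, T_g cannot be extended any further. Check, step by step:
  pool = (3, 2, 1)
  run T_e (needs (3, 2, 1), free (3, 2, 1)); after release of (1, 1, 2) the pool is (4, 3, 3)
  run T_g (needs (2, 3, 2), free (4, 3, 3)); after release of (1, 1, 0) the pool is (5, 4, 3)
  T_d still needs (2, 1, 4) but only (5, 4, 3) is free — short on r3
  T_b still needs (0, 6, 2) but only (5, 4, 3) is free — short on r2
  T_i still needs (0, 2, 4) but only (5, 4, 3) is free — short on r3
Processes that can never finish: T_d, T_b and T_i.


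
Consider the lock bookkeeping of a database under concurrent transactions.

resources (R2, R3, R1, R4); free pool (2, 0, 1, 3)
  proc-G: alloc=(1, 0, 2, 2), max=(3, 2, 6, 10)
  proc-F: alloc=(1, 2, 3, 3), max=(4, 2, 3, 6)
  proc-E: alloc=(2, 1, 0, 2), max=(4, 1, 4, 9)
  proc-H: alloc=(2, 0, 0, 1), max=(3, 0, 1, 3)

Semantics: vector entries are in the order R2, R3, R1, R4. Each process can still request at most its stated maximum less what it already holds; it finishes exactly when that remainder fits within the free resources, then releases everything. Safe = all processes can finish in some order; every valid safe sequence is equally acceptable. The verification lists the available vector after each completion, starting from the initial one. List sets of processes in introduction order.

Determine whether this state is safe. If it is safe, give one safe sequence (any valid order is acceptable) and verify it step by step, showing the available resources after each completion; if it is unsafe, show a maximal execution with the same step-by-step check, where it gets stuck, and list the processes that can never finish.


SAFE, for example via the order proc-H, proc-F, proc-E, proc-G.
Key observation: at proc-H the run first touches a limit — (1, 0, 1, 2) against (2, 0, 1, 3), exact on a resource it actually requests.
Check, step by step:
  pool = (2, 0, 1, 3)
  proc-H: need (1, 0, 1, 2) fits (2, 0, 1, 3); releases (2, 0, 0, 1), pool now (4, 0, 1, 4)
  proc-F: need (3, 0, 0, 3) fits (4, 0, 1, 4); releases (1, 2, 3, 3), pool now (5, 2, 4, 7)
  proc-E: need (2, 0, 4, 7) fits (5, 2, 4, 7); releases (2, 1, 0, 2), pool now (7, 3, 4, 9)
  proc-G: need (2, 2, 4, 8) fits (7, 3, 4, 9); releases (1, 0, 2, 2), pool now (8, 3, 6, 11)


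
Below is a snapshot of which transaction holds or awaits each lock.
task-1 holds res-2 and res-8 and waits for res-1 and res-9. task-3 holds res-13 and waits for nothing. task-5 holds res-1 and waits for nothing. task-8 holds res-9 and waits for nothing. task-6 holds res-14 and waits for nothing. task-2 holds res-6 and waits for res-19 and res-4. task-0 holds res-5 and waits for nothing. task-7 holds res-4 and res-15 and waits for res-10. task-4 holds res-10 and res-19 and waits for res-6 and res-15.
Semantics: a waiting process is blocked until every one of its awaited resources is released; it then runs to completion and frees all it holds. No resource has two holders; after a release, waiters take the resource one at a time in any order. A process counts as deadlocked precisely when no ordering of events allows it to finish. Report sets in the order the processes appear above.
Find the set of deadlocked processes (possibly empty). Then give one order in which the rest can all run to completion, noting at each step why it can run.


The deadlocked set is task-2, task-7 and task-4.
Key observation: the cycle task-2 -> task-7 -> task-4 -> task-2 can never break — each member waits on the next; no other process is dragged down with it.
The rest can finish in the order task-5, task-8, task-0, task-3, task-6, task-1.
Walking it through:
  task-5: no waits; runs immediately, freeing res-1
  task-8: no waits; runs immediately, freeing res-9
  task-0: no waits; runs immediately, freeing res-5
  task-3: no waits; runs immediately, freeing res-13
  task-6: no waits; runs immediately, freeing res-14
  run task-1 (all its waits — res-1 and res-9 — are resolved); releases res-2 and res-8


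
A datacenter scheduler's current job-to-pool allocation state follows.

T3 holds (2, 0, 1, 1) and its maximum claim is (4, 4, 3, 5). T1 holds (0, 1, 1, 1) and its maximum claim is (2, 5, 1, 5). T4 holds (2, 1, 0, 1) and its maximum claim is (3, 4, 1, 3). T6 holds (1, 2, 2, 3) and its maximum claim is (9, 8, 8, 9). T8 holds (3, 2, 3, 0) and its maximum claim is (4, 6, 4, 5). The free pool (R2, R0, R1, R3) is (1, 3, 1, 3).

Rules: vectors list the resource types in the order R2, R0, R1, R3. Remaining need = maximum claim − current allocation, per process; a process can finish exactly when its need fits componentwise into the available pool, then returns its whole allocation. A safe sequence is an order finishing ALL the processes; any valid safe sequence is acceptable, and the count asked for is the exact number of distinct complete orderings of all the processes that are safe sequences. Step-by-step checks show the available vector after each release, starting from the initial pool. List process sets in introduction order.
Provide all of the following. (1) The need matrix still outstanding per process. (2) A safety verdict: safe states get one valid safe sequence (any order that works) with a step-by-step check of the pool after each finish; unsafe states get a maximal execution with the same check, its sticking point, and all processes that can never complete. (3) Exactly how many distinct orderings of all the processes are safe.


(1) Remaining need (order R2, R0, R1, R3):
  T3: (2, 4, 2, 4)
  T1: (2, 4, 0, 4)
  T4: (1, 3, 1, 2)
  T6: (8, 6, 6, 6)
  T8: (1, 4, 1, 5)
(2) The state is SAFE; one workable sequence: T4, T1, T8, T3, T6.
Key observation: reading the order forward, T4 is the first process whose need (1, 3, 1, 2) meets the free pool (1, 3, 1, 3) exactly on a resource it requests.
Walking it through:
  pool = (1, 3, 1, 3)
  run T4 (needs (1, 3, 1, 2), free (1, 3, 1, 3)); after release of (2, 1, 0, 1) the pool is (3, 4, 1, 4)
  run T1 (needs (2, 4, 0, 4), free (3, 4, 1, 4)); after release of (0, 1, 1, 1) the pool is (3, 5, 2, 5)
  run T8 (needs (1, 4, 1, 5), free (3, 5, 2, 5)); after release of (3, 2, 3, 0) the pool is (6, 7, 5, 5)
  run T3 (needs (2, 4, 2, 4), free (6, 7, 5, 5)); after release of (2, 0, 1, 1) the pool is (8, 7, 6, 6)
  run T6 (needs (8, 6, 6, 6), free (8, 7, 6, 6)); after release of (1, 2, 2, 3) the pool is (9, 9, 8, 9)
(3) Exactly 2 of the possible complete orderings are safe sequences.


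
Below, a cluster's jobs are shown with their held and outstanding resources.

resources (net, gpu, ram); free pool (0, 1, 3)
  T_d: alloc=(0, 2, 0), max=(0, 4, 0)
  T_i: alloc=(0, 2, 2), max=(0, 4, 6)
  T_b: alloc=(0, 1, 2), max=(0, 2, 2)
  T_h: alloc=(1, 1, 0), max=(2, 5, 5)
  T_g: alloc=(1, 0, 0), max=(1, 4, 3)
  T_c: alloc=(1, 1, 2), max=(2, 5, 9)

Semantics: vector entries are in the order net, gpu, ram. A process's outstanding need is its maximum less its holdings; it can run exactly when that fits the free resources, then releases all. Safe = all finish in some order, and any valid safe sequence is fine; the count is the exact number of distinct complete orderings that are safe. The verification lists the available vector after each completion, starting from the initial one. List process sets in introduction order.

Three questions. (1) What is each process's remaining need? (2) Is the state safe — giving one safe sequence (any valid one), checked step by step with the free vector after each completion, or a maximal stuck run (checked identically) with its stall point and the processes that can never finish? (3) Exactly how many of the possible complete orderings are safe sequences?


(1) Need matrix, components ordered net, gpu, ram:
  T_d: (0, 2, 0)
  T_i: (0, 2, 4)
  T_b: (0, 1, 0)
  T_h: (1, 4, 5)
  T_g: (0, 4, 3)
  T_c: (1, 4, 7)
(2) SAFE. One safe sequence: T_b, T_d, T_i, T_g, T_h, T_c.
Key observation: reading the order forward, T_b is the first process whose need (0, 1, 0) meets the free pool (0, 1, 3) exactly on a resource it requests.
Verifying each step:
  pool = (0, 1, 3)
  T_b: need (0, 1, 0) fits (0, 1, 3); releases (0, 1, 2), pool now (0, 2, 5)
  T_d: need (0, 2, 0) fits (0, 2, 5); releases (0, 2, 0), pool now (0, 4, 5)
  T_i: need (0, 2, 4) fits (0, 4, 5); releases (0, 2, 2), pool now (0, 6, 7)
  T_g: need (0, 4, 3) fits (0, 6, 7); releases (1, 0, 0), pool now (1, 6, 7)
  T_h: need (1, 4, 5) fits (1, 6, 7); releases (1, 1, 0), pool now (2, 7, 7)
  T_c: need (1, 4, 7) fits (2, 7, 7); releases (1, 1, 2), pool now (3, 8, 9)
(3) Precisely 13 of the possible complete orderings are safe sequences.


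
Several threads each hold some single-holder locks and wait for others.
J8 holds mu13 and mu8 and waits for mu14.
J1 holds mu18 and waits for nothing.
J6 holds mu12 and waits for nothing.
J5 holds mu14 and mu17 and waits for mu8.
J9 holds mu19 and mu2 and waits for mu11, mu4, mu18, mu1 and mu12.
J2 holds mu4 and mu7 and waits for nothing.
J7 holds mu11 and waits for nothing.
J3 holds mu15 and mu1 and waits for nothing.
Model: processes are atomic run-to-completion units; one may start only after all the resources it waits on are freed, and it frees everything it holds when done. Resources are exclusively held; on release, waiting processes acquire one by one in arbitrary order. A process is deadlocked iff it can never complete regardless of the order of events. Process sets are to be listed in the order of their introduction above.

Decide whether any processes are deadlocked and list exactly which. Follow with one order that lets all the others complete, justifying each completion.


The deadlocked set is J8 and J5.
Key observation: nobody on the ring J8 -> J5 -> J8 can start until another member finishes, which never happens; no other process is dragged down with it.
The rest can finish in the order J7, J1, J2, J6, J3, J9.
Walking it through:
  run J7 (it waits on nothing); releases mu11
  run J1 (it waits on nothing); releases mu18
  run J2 (it waits on nothing); releases mu4 and mu7
  run J6 (it waits on nothing); releases mu12
  run J3 (it waits on nothing); releases mu15 and mu1
  run J9 (all its waits — mu11, mu4, mu18, mu1 and mu12 — are resolved); releases mu19 and mu2


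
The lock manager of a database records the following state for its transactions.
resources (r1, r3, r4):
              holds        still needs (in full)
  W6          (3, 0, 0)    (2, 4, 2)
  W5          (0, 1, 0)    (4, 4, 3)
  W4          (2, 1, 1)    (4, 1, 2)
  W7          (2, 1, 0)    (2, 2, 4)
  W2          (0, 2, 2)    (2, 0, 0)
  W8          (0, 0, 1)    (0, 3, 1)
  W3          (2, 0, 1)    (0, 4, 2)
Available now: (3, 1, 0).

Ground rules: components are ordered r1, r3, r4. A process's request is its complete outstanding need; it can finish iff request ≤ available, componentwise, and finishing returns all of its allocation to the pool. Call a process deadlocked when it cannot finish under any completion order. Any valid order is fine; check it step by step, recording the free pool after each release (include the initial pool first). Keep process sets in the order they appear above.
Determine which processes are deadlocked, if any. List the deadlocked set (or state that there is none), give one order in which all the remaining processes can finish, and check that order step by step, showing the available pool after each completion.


Deadlocked: W6, W5, W4, W7 and W3.
Key observation: after W2, W8 the pool peaks at (3, 3, 3), and each blocked process is short somewhere: W6 on r3; W5 on r1, r3; W4 on r1; W7 on r4; W3 on r3.
The rest can finish in the order W2, W8. Check, step by step:
  pool = (3, 1, 0)
  W2 needs (2, 0, 0) <= (3, 1, 0) -> finishes; pool += (0, 2, 2) = (3, 3, 2)
  W8 needs (0, 3, 1) <= (3, 3, 2) -> finishes; pool += (0, 0, 1) = (3, 3, 3)
The blocked processes can never fit:
  W6 cannot run: need (2, 4, 2) vs free (3, 3, 3) (insufficient r3)
  W5 cannot run: need (4, 4, 3) vs free (3, 3, 3) (insufficient r1 and r3)
  W4 cannot run: need (4, 1, 2) vs free (3, 3, 3) (insufficient r1)
  W7 cannot run: need (2, 2, 4) vs free (3, 3, 3) (insufficient r4)
  W3 cannot run: need (0, 4, 2) vs free (3, 3, 3) (insufficient r3)


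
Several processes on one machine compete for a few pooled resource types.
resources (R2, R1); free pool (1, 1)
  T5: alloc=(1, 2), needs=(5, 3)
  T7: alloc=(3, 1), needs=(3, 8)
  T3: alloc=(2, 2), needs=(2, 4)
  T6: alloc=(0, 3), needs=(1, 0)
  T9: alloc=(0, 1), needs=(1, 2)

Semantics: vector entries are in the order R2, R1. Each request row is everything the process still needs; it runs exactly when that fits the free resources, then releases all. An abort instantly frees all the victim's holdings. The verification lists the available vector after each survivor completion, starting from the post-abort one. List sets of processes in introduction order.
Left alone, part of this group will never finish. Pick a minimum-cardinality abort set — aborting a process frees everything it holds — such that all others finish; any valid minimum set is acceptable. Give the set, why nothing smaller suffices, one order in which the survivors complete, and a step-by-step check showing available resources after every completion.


Abort T5.
Key observation: no ordering could ever have run T3 before the abort of T5; with (1, 2) back in the pool it fits at step 3.
Why nothing smaller works: aborting no one leaves the state deadlocked as given.
Survivors finish in the order: T9, T6, T3, T7. Step-by-step check (pool after the aborts first):
  pool = (2, 3)
  T9 needs (1, 2) <= (2, 3) -> finishes; pool += (0, 1) = (2, 4)
  T6 needs (1, 0) <= (2, 4) -> finishes; pool += (0, 3) = (2, 7)
  T3 needs (2, 4) <= (2, 7) -> finishes; pool += (2, 2) = (4, 9)
  T7 needs (3, 8) <= (4, 9) -> finishes; pool += (3, 1) = (7, 10)


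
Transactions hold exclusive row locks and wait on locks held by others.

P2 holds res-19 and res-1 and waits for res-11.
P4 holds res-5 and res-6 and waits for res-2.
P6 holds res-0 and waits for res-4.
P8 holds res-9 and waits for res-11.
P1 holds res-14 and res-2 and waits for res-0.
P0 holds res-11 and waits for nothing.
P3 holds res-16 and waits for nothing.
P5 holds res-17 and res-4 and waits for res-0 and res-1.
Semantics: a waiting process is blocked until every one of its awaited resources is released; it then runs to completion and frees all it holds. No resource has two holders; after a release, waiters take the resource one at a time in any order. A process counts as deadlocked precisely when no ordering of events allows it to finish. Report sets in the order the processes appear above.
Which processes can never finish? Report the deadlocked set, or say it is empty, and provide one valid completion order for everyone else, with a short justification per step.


Deadlocked: P4, P6, P1 and P5.
Key observation: along P6 -> P5 -> P6, each member waits on what the next one holds — a deadlock; P4 and P1 wait into the deadlock from upstream.
A valid finishing order for the others: P0, P8, P3, P2.
Walking it through:
  P0: no waits; runs immediately, freeing res-11
  run P8 (all its waits — res-11 — are resolved); releases res-9
  P3: no waits; runs immediately, freeing res-16
  run P2 (all its waits — res-11 — are resolved); releases res-19 and res-1


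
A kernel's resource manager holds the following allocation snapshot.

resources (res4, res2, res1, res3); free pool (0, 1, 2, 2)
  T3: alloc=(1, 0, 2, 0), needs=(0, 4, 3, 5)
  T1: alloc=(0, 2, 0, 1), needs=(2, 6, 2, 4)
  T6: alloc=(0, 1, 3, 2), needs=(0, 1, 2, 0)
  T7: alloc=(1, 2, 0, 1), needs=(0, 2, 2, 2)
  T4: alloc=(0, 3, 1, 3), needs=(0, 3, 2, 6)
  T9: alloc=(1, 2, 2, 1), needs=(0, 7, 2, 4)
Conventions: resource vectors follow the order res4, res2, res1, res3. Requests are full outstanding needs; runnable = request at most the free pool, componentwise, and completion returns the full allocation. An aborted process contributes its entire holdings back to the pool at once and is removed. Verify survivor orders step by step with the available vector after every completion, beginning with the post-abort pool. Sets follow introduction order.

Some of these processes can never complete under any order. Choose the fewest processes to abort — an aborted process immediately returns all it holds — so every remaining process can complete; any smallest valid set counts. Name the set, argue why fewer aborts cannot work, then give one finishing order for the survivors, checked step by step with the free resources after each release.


Abort T9.
Key observation: the deadlocked T4 becomes finishable only because T9 released (1, 2, 2, 1); it completes at step 3 below.
No smaller set exists: with zero aborts the deadlock remains.
Survivors finish in the order: T7, T6, T4, T1, T3. Check, step by step (pool after the aborts first):
  pool = (1, 3, 4, 3)
  T7: need (0, 2, 2, 2) fits (1, 3, 4, 3); releases (1, 2, 0, 1), pool now (2, 5, 4, 4)
  T6: need (0, 1, 2, 0) fits (2, 5, 4, 4); releases (0, 1, 3, 2), pool now (2, 6, 7, 6)
  T4: need (0, 3, 2, 6) fits (2, 6, 7, 6); releases (0, 3, 1, 3), pool now (2, 9, 8, 9)
  T1: need (2, 6, 2, 4) fits (2, 9, 8, 9); releases (0, 2, 0, 1), pool now (2, 11, 8, 10)
  T3: need (0, 4, 3, 5) fits (2, 11, 8, 10); releases (1, 0, 2, 0), pool now (3, 11, 10, 10)


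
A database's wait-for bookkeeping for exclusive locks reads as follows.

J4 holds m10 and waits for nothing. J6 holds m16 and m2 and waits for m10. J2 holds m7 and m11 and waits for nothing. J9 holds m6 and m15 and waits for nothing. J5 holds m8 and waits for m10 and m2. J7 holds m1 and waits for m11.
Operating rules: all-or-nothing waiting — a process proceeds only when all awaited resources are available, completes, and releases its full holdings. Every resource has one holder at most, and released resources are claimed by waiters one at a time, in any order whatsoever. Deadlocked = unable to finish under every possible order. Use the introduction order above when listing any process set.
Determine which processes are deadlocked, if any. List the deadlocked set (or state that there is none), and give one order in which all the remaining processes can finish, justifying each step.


Nothing here is deadlocked.
Key observation: the waits form no ring: some process can always run, and its releases unblock the others one by one.
One completion order for the rest: J2, J7, J9, J4, J6, J5.
Step-by-step check:
  J2: no waits; runs immediately, freeing m7 and m11
  run J7 (all its waits — m11 — are resolved); releases m1
  J9: no waits; runs immediately, freeing m6 and m15
  J4: no waits; runs immediately, freeing m10
  run J6 (all its waits — m10 — are resolved); releases m16 and m2
  run J5 (all its waits — m10 and m2 — are resolved); releases m8


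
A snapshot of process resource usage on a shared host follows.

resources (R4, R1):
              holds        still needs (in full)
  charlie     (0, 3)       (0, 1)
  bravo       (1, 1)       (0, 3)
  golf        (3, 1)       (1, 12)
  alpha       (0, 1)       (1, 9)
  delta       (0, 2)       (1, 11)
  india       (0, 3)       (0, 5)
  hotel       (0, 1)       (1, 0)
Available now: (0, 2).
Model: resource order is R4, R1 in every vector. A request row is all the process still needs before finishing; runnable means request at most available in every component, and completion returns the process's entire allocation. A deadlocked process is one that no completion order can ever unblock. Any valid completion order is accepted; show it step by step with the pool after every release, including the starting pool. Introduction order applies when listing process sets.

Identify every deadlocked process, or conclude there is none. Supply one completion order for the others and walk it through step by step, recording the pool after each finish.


Nothing here is deadlocked.
Key observation: there is always a runnable process — charlie first — so the state unwinds completely.
One completion order for the rest: charlie, india, bravo, alpha, hotel, delta, golf. Verifying each step:
  pool = (0, 2)
  run charlie (needs (0, 1), free (0, 2)); after release of (0, 3) the pool is (0, 5)
  run india (needs (0, 5), free (0, 5)); after release of (0, 3) the pool is (0, 8)
  run bravo (needs (0, 3), free (0, 8)); after release of (1, 1) the pool is (1, 9)
  run alpha (needs (1, 9), free (1, 9)); after release of (0, 1) the pool is (1, 10)
  run hotel (needs (1, 0), free (1, 10)); after release of (0, 1) the pool is (1, 11)
  run delta (needs (1, 11), free (1, 11)); after release of (0, 2) the pool is (1, 13)
  run golf (needs (1, 12), free (1, 13)); after release of (3, 1) the pool is (4, 14)


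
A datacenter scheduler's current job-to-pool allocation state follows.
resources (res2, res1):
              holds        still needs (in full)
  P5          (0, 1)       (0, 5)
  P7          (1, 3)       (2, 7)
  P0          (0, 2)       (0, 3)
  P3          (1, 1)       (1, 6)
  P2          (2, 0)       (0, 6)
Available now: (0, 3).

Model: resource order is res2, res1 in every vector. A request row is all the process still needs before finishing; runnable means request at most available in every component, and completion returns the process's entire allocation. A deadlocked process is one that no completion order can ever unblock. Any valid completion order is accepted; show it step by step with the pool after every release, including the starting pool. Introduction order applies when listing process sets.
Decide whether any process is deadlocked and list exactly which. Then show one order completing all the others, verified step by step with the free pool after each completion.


Nothing here is deadlocked.
Key observation: the pool covers P0 at once, and every later process fits after earlier releases.
One completion order for the rest: P0, P5, P2, P3, P7. Walking it through:
  pool = (0, 3)
  P0: need (0, 3) fits (0, 3); releases (0, 2), pool now (0, 5)
  P5: need (0, 5) fits (0, 5); releases (0, 1), pool now (0, 6)
  P2: need (0, 6) fits (0, 6); releases (2, 0), pool now (2, 6)
  P3: need (1, 6) fits (2, 6); releases (1, 1), pool now (3, 7)
  P7: need (2, 7) fits (3, 7); releases (1, 3), pool now (4, 10)


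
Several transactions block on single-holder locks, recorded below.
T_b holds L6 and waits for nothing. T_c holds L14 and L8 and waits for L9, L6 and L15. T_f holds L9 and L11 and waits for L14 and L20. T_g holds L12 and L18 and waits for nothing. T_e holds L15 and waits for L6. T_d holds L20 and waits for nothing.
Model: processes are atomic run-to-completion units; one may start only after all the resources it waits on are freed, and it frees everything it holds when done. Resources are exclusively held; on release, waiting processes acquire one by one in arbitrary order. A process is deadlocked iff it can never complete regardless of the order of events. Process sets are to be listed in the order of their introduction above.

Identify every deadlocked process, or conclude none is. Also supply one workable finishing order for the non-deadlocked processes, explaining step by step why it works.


The deadlocked set is T_c and T_f.
Key observation: the waits loop around T_c -> T_f -> T_c with no way out; no other process is dragged down with it.
A valid finishing order for the others: T_g, T_b, T_e, T_d.
Verifying each step:
  run T_g (it waits on nothing); releases L12 and L18
  run T_b (it waits on nothing); releases L6
  T_e: everything it awaited (L6) is free; runs, freeing L15
  run T_d (it waits on nothing); releases L20


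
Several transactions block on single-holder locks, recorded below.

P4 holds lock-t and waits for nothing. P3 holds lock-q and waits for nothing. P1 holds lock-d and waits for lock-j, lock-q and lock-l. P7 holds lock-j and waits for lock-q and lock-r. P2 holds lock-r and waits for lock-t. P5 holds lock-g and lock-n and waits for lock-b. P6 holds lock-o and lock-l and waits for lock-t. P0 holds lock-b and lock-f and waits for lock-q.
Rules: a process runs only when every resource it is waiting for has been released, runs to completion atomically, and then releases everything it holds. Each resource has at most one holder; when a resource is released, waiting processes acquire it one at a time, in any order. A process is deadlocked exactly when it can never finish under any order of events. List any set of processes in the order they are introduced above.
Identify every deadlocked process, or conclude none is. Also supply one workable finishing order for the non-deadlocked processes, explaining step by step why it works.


No process is deadlocked.
Key observation: no waiting chain loops back on itself — every chain ends at a process that waits on nothing, so everyone eventually runs.
The rest can finish in the order P4, P2, P3, P7, P0, P6, P5, P1.
Verifying each step:
  run P4 (it waits on nothing); releases lock-t
  P2 waits on lock-t — all released -> runs and releases lock-r
  run P3 (it waits on nothing); releases lock-q
  P7 waits on lock-q and lock-r — all released -> runs and releases lock-j
  P0 waits on lock-q — all released -> runs and releases lock-b and lock-f
  P6 waits on lock-t — all released -> runs and releases lock-o and lock-l
  P5 waits on lock-b — all released -> runs and releases lock-g and lock-n
  P1 waits on lock-j, lock-q and lock-l — all released -> runs and releases lock-d


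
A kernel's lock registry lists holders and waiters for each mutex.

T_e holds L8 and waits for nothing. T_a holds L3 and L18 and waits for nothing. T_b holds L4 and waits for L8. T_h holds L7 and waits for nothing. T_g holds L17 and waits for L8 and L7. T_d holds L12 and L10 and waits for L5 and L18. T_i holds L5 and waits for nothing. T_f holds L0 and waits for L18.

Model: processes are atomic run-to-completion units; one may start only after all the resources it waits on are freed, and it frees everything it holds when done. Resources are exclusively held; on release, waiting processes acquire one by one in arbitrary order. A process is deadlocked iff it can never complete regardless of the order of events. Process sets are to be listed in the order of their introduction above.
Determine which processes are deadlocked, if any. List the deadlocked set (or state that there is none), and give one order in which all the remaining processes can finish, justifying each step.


The deadlocked set is empty.
Key observation: there is no circular wait here — follow any chain and it reaches a process that is free to run now.
The rest can finish in the order T_h, T_e, T_b, T_a, T_g, T_i, T_f, T_d.
Verifying each step:
  T_h waits on nothing -> runs at once and releases L7
  T_e waits on nothing -> runs at once and releases L8
  run T_b (all its waits — L8 — are resolved); releases L4
  T_a waits on nothing -> runs at once and releases L3 and L18
  run T_g (all its waits — L8 and L7 — are resolved); releases L17
  T_i waits on nothing -> runs at once and releases L5
  run T_f (all its waits — L18 — are resolved); releases L0
  run T_d (all its waits — L5 and L18 — are resolved); releases L12 and L10


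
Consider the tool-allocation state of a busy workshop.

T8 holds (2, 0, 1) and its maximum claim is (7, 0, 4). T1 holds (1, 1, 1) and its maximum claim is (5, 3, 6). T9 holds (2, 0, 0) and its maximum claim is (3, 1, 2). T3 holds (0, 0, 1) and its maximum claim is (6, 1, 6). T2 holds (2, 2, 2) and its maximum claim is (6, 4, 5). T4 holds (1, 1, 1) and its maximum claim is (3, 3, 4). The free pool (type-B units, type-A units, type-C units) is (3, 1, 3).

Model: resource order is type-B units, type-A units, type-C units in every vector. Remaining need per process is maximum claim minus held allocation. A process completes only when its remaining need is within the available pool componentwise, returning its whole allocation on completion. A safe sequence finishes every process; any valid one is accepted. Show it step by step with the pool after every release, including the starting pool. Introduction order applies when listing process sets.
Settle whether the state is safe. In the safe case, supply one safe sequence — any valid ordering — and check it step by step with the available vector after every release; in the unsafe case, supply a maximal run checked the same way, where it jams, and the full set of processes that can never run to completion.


UNSAFE — no complete ordering exists.
Key observation: after T9, T8 the pool peaks at (7, 1, 4), and each blocked process is short somewhere: T1 on type-A units, type-C units; T3 on type-C units; T2 on type-A units; T4 on type-A units.
The run T9, T8 cannot be extended any further. Walking it through:
  pool = (3, 1, 3)
  run T9 (needs (1, 1, 2), free (3, 1, 3)); after release of (2, 0, 0) the pool is (5, 1, 3)
  run T8 (needs (5, 0, 3), free (5, 1, 3)); after release of (2, 0, 1) the pool is (7, 1, 4)
  T1 still needs (4, 2, 5) but only (7, 1, 4) is free — short on type-A units and type-C units
  T3 still needs (6, 1, 5) but only (7, 1, 4) is free — short on type-C units
  T2 still needs (4, 2, 3) but only (7, 1, 4) is free — short on type-A units
  T4 still needs (2, 2, 3) but only (7, 1, 4) is free — short on type-A units
Processes that can never finish: T1, T3, T2 and T4.


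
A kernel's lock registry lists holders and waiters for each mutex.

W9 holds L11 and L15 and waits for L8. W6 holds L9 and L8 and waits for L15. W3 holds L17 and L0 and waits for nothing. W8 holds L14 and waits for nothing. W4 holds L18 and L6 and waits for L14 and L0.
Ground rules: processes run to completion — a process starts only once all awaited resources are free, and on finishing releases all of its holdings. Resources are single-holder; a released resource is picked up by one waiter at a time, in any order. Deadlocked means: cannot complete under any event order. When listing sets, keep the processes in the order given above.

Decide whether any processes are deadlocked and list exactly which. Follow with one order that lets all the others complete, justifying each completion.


Deadlocked: W9 and W6.
Key observation: along W9 -> W6 -> W9, each member waits on what the next one holds — a deadlock; no other process is dragged down with it.
One completion order for the rest: W3, W8, W4.
Walking it through:
  run W3 (it waits on nothing); releases L17 and L0
  run W8 (it waits on nothing); releases L14
  W4 waits on L14 and L0 — all released -> runs and releases L18 and L6


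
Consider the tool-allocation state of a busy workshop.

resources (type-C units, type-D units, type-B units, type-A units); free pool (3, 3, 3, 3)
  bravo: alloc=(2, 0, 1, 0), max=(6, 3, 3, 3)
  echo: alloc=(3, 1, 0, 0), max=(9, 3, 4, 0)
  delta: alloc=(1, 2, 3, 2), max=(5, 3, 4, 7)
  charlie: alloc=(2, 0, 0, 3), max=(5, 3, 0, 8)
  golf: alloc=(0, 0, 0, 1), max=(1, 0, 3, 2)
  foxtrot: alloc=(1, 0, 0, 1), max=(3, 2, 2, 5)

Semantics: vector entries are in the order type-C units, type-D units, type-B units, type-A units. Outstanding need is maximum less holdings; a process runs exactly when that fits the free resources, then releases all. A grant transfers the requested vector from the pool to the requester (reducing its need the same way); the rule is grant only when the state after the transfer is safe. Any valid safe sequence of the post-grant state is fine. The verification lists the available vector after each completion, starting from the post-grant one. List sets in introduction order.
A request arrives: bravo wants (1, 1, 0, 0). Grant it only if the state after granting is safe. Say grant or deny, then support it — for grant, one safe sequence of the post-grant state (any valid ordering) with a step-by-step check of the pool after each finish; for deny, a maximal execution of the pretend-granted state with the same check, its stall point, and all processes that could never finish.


GRANT — the state after the grant stays safe, e.g. via golf, foxtrot, bravo, echo, charlie, delta.
Key observation: after the grant the pool drops to (2, 2, 3, 3), which still lets golf finish first and unwind the rest.
Check on the post-grant state, step by step:
  pool = (2, 2, 3, 3)
  golf needs (1, 0, 3, 1) <= (2, 2, 3, 3) -> finishes; pool += (0, 0, 0, 1) = (2, 2, 3, 4)
  foxtrot needs (2, 2, 2, 4) <= (2, 2, 3, 4) -> finishes; pool += (1, 0, 0, 1) = (3, 2, 3, 5)
  bravo needs (3, 2, 2, 3) <= (3, 2, 3, 5) -> finishes; pool += (3, 1, 1, 0) = (6, 3, 4, 5)
  echo needs (6, 2, 4, 0) <= (6, 3, 4, 5) -> finishes; pool += (3, 1, 0, 0) = (9, 4, 4, 5)
  charlie needs (3, 3, 0, 5) <= (9, 4, 4, 5) -> finishes; pool += (2, 0, 0, 3) = (11, 4, 4, 8)
  delta needs (4, 1, 1, 5) <= (11, 4, 4, 8) -> finishes; pool += (1, 2, 3, 2) = (12, 6, 7, 10)


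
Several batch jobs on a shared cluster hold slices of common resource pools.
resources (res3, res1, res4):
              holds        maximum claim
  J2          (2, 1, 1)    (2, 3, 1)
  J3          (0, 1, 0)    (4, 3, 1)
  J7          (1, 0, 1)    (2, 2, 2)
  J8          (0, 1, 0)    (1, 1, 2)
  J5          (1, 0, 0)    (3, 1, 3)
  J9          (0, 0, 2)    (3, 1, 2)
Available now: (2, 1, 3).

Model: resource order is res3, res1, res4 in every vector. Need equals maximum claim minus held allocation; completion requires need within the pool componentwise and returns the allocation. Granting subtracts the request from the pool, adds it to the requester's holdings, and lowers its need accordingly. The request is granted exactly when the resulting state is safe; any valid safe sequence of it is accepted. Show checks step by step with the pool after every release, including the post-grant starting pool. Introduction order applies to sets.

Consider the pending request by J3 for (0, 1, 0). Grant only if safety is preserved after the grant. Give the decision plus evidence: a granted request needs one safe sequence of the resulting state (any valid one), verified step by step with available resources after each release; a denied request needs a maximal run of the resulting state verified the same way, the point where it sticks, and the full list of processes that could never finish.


DENY: after the grant no complete ordering would exist.
Key observation: after J8, J5, J9 the pool peaks at (3, 1, 5), and each blocked process is short somewhere: J2 on res1; J3 on res3; J7 on res1.
After a pretend grant, a maximal execution: J8, J5, J9 — then nothing else fits. Check, step by step:
  pool = (2, 0, 3)
  run J8 (needs (1, 0, 2), free (2, 0, 3)); after release of (0, 1, 0) the pool is (2, 1, 3)
  run J5 (needs (2, 1, 3), free (2, 1, 3)); after release of (1, 0, 0) the pool is (3, 1, 3)
  run J9 (needs (3, 1, 0), free (3, 1, 3)); after release of (0, 0, 2) the pool is (3, 1, 5)
  blocked: J2 wants (0, 2, 0), pool (3, 1, 5) — not enough res1
  blocked: J3 wants (4, 1, 1), pool (3, 1, 5) — not enough res3
  blocked: J7 wants (1, 2, 1), pool (3, 1, 5) — not enough res1
Had the request been granted, J2, J3 and J7 could never finish.


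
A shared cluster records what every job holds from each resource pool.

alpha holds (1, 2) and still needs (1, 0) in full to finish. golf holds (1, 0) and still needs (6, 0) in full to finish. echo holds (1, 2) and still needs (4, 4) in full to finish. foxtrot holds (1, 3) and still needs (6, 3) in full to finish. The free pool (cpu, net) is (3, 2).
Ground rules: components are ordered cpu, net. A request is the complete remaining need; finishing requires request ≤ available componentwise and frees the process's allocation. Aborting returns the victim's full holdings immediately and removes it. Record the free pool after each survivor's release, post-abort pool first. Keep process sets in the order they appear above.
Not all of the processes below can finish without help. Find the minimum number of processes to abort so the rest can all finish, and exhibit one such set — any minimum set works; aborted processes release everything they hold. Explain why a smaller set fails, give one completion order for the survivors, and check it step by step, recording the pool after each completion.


Minimum abort set: golf.
Key observation: foxtrot could never have finished before the abort; with (1, 0) returned by golf, it fits at step 3.
Why nothing smaller works: aborting no one leaves the state deadlocked as given.
Survivors finish in the order: alpha, echo, foxtrot. Step-by-step check (pool after the aborts first):
  pool = (4, 2)
  alpha: need (1, 0) fits (4, 2); releases (1, 2), pool now (5, 4)
  echo: need (4, 4) fits (5, 4); releases (1, 2), pool now (6, 6)
  foxtrot: need (6, 3) fits (6, 6); releases (1, 3), pool now (7, 9)


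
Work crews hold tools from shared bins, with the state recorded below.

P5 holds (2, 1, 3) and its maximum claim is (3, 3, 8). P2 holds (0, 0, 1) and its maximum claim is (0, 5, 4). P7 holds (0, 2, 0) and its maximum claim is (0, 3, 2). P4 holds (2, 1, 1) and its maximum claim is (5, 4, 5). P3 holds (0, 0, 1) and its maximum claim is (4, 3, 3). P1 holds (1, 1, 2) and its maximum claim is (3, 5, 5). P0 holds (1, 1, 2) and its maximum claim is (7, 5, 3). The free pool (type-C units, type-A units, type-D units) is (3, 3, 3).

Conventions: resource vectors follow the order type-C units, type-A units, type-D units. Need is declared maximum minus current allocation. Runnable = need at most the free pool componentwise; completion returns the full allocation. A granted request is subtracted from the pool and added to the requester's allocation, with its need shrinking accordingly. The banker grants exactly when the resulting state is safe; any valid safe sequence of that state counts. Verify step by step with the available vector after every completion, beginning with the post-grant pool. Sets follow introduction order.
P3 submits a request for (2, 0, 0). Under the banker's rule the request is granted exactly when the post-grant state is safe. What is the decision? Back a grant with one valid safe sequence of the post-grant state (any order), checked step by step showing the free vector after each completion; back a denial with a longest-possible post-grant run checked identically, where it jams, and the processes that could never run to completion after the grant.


DENY. Granting would leave the state unsafe.
Key observation: after P7, P2 the pool peaks at (1, 5, 4), and each blocked process is short somewhere: P5 on type-D units; P4 on type-C units; P3 on type-C units; P1 on type-C units; P0 on type-C units.
After a pretend grant, a maximal execution: P7, P2 — then nothing else fits. Step-by-step check:
  pool = (1, 3, 3)
  P7: need (0, 1, 2) fits (1, 3, 3); releases (0, 2, 0), pool now (1, 5, 3)
  P2: need (0, 5, 3) fits (1, 5, 3); releases (0, 0, 1), pool now (1, 5, 4)
  blocked: P5 wants (1, 2, 5), pool (1, 5, 4) — not enough type-D units
  blocked: P4 wants (3, 3, 4), pool (1, 5, 4) — not enough type-C units
  blocked: P3 wants (2, 3, 2), pool (1, 5, 4) — not enough type-C units
  blocked: P1 wants (2, 4, 3), pool (1, 5, 4) — not enough type-C units
  blocked: P0 wants (6, 4, 1), pool (1, 5, 4) — not enough type-C units
Processes that could never finish after the grant: P5, P4, P3, P1 and P0.
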